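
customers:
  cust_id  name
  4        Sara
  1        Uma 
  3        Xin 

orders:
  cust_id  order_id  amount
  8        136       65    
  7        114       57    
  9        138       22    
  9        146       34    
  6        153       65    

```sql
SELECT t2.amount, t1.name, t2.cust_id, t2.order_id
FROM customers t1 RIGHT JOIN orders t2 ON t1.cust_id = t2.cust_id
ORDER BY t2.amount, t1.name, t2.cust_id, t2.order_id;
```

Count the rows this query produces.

RIGHT JOIN keeps every row from `orders`; unmatched rows get NULL for `customers`'s columns.
Matching on t1.cust_id = t2.cust_id.
- t1 row (cust_id=4): no match.
- t1 row (cust_id=1): no match.
- t1 row (cust_id=3): no match.
- 5 row(s) from t2 found no t1 partner → padded with NULL.
Total: 0 matched + 5 padded = 5 rows.

5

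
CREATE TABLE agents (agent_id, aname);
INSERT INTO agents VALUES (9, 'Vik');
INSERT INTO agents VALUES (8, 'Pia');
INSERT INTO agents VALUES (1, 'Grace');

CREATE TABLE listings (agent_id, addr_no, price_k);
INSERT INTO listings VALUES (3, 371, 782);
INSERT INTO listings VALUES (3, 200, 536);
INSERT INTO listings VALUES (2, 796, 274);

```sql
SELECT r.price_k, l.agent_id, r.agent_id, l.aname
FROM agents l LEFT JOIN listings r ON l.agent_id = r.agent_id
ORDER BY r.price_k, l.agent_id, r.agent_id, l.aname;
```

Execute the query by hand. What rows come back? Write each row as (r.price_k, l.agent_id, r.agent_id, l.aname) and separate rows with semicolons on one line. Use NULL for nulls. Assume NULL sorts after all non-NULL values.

(NULL, 1, NULL, Grace); (NULL, 8, NULL, Pia); (NULL, 9, NULL, Vik)

LEFT JOIN keeps every row from `agents`; unmatched rows get NULL for `listings`'s columns.
Matching on l.agent_id = r.agent_id.
Matched pairs: 0; unmatched l rows kept: 3.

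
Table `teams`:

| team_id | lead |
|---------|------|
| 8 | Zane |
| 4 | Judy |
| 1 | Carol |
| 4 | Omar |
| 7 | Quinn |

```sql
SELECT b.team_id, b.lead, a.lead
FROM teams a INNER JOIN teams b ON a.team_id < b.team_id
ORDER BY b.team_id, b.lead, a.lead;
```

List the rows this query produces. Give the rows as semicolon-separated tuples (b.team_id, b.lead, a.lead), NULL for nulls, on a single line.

INNER JOIN keeps only pairs where the ON condition holds.
Matching on a.team_id < b.team_id.
- team_id=8: no matching b row, dropped.
- team_id=4: 2 matching b row(s), so 2 row(s) emitted.
- team_id=1: 4 matching b row(s), so 4 row(s) emitted.
- team_id=4: 2 matching b row(s), so 2 row(s) emitted.
- team_id=7: 1 matching b row(s), so 1 row(s) emitted.
After projecting and ordering:
b.team_id | b.lead | a.lead
4 | Judy | Carol
4 | Omar | Carol
7 | Quinn | Carol
7 | Quinn | Judy
7 | Quinn | Omar
8 | Zane | Carol
8 | Zane | Judy
8 | Zane | Omar
8 | Zane | Quinn

(4, Judy, Carol); (4, Omar, Carol); (7, Quinn, Carol); (7, Quinn, Judy); (7, Quinn, Omar); (8, Zane, Carol); (8, Zane, Judy); (8, Zane, Omar); (8, Zane, Quinn)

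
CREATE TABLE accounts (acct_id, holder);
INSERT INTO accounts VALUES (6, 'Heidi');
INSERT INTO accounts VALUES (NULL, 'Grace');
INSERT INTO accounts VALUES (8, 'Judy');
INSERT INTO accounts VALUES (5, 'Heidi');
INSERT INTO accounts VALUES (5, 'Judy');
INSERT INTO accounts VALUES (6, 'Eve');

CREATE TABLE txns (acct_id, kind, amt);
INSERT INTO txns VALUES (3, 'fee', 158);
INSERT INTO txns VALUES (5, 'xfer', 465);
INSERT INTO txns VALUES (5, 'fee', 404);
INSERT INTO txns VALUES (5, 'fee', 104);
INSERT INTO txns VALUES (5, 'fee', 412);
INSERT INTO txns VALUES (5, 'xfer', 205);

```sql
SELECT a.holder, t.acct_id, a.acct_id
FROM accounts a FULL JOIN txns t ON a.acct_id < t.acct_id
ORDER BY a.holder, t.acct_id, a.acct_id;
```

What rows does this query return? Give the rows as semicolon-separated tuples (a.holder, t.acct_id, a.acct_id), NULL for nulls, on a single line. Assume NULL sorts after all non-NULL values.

(Eve, NULL, 6); (Grace, NULL, NULL); (Heidi, NULL, 5); (Heidi, NULL, 6); (Judy, NULL, 5); (Judy, NULL, 8); (NULL, 3, NULL); (NULL, 5, NULL); (NULL, 5, NULL); (NULL, 5, NULL); (NULL, 5, NULL); (NULL, 5, NULL)

FULL OUTER JOIN keeps every row from both sides; unmatched rows get NULL for the other side's columns.
Matching on a.acct_id < t.acct_id. A NULL in a compared column never satisfies the condition.
- acct_id=6: no t row matches, row kept with t columns NULL.
- acct_id=NULL: no t row matches, row kept with t columns NULL.
- acct_id=8: no t row matches, row kept with t columns NULL.
- acct_id=5: no t row matches, row kept with t columns NULL.
- acct_id=5: no t row matches, row kept with t columns NULL.
- acct_id=6: no t row matches, row kept with t columns NULL.
- 6 row(s) from t found no a partner → padded with NULL.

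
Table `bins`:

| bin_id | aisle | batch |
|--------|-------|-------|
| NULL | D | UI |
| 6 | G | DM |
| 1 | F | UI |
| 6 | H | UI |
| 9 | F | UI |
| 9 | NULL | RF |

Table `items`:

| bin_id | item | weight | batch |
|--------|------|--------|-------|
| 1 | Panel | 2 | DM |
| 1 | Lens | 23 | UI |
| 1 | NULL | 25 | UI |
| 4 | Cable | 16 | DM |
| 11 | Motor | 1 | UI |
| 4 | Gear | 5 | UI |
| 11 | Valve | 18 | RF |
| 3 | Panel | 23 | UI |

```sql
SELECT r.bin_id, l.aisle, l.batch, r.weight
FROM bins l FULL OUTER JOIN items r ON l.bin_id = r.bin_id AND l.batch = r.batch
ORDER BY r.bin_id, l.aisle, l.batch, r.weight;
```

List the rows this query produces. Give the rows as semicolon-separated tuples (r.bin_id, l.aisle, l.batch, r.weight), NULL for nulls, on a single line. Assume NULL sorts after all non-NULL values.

FULL OUTER JOIN keeps every row from both sides; unmatched rows get NULL for the other side's columns.
Matching on l.bin_id = r.bin_id AND l.batch = r.batch. A NULL in a compared column never satisfies the condition.
- bin_id=NULL, batch=UI: no r row matches, row kept with r columns NULL.
- bin_id=6, batch=DM: no r row matches, row kept with r columns NULL.
- bin_id=1, batch=UI: 2 matching r row(s), so 2 row(s) emitted.
- bin_id=6, batch=UI: no r row matches, row kept with r columns NULL.
- bin_id=9, batch=UI: no r row matches, row kept with r columns NULL.
- bin_id=9, batch=RF: no r row matches, row kept with r columns NULL.
- 6 r row(s) had no l match → kept, l columns NULL.

(1, F, UI, 23); (1, F, UI, 25); (1, NULL, NULL, 2); (3, NULL, NULL, 23); (4, NULL, NULL, 5); (4, NULL, NULL, 16); (11, NULL, NULL, 1); (11, NULL, NULL, 18); (NULL, D, UI, NULL); (NULL, F, UI, NULL); (NULL, G, DM, NULL); (NULL, H, UI, NULL); (NULL, NULL, RF, NULL)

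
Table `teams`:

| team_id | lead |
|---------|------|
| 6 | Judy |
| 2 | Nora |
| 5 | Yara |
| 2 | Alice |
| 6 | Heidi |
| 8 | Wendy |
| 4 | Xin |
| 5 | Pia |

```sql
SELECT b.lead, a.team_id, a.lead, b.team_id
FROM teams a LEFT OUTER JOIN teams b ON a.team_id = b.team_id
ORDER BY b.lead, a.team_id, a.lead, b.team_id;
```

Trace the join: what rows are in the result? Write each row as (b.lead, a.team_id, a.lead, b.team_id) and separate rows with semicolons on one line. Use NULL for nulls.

(Alice, 2, Alice, 2); (Alice, 2, Nora, 2); (Heidi, 6, Heidi, 6); (Heidi, 6, Judy, 6); (Judy, 6, Heidi, 6); (Judy, 6, Judy, 6); (Nora, 2, Alice, 2); (Nora, 2, Nora, 2); (Pia, 5, Pia, 5); (Pia, 5, Yara, 5); (Wendy, 8, Wendy, 8); (Xin, 4, Xin, 4); (Yara, 5, Pia, 5); (Yara, 5, Yara, 5)

LEFT JOIN keeps every row from `teams a`; unmatched rows get NULL for `teams b`'s columns.
Matching on a.team_id = b.team_id.
- a[0] team_id=6 → 2 match(es) in b → 2 row(s).
- a[1] team_id=2 → 2 match(es) in b → 2 row(s).
- a[2] team_id=5 → 2 match(es) in b → 2 row(s).
- a[3] team_id=2 → 2 match(es) in b → 2 row(s).
- a[4] team_id=6 → 2 match(es) in b → 2 row(s).
- a[5] team_id=8 → 1 match(es) in b → 1 row(s).
- a[6] team_id=4 → 1 match(es) in b → 1 row(s).
- a[7] team_id=5 → 2 match(es) in b → 2 row(s).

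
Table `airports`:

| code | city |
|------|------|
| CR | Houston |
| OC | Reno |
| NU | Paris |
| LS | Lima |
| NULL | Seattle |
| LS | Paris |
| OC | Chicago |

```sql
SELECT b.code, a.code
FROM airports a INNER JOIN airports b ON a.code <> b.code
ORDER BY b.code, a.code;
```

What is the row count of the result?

26

INNER JOIN keeps only pairs where the ON condition holds.
Matching on a.code <> b.code. A NULL in a compared column never satisfies the condition.
Matched pairs: 26.
Total: 26 rows.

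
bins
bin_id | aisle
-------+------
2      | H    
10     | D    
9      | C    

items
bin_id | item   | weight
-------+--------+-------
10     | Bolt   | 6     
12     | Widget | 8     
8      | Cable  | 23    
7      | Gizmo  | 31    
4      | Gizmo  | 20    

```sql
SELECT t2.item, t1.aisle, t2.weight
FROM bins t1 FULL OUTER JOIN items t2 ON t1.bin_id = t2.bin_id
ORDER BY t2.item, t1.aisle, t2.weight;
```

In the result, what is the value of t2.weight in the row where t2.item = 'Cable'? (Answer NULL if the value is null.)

23

FULL OUTER JOIN keeps every row from both sides; unmatched rows get NULL for the other side's columns.
Matching on t1.bin_id = t2.bin_id.
- bin_id=2: no t2 row matches, row kept with t2 columns NULL.
- bin_id=10: 1 matching t2 row(s), so 1 row(s) emitted.
- bin_id=9: no t2 row matches, row kept with t2 columns NULL.
- 4 row(s) from t2 found no t1 partner → padded with NULL.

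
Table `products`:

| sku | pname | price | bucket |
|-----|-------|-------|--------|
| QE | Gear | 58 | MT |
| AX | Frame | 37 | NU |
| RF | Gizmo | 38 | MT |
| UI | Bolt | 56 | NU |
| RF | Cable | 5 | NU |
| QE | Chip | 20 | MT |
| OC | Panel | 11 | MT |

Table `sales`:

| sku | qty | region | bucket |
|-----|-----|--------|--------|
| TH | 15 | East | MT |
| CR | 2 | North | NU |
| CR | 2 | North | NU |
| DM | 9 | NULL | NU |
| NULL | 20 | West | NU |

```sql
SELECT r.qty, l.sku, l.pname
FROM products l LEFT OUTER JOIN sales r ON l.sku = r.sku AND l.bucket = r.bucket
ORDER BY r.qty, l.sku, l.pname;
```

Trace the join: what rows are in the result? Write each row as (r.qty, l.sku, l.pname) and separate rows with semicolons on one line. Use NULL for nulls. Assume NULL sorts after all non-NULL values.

(NULL, AX, Frame); (NULL, OC, Panel); (NULL, QE, Chip); (NULL, QE, Gear); (NULL, RF, Cable); (NULL, RF, Gizmo); (NULL, UI, Bolt)

LEFT JOIN keeps every row from `products`; unmatched rows get NULL for `sales`'s columns.
Matching on l.sku = r.sku AND l.bucket = r.bucket. A NULL in a compared column never satisfies the condition.
- sku=QE, bucket=MT: no r row matches, row kept with r columns NULL.
- sku=AX, bucket=NU: no r row matches, row kept with r columns NULL.
- sku=RF, bucket=MT: no r row matches, row kept with r columns NULL.
- sku=UI, bucket=NU: no r row matches, row kept with r columns NULL.
- sku=RF, bucket=NU: no r row matches, row kept with r columns NULL.
- sku=QE, bucket=MT: no r row matches, row kept with r columns NULL.
- sku=OC, bucket=MT: no r row matches, row kept with r columns NULL.
After projecting and ordering:
r.qty | l.sku | l.pname
NULL | AX | Frame
NULL | OC | Panel
NULL | QE | Chip
NULL | QE | Gear
NULL | RF | Cable
NULL | RF | Gizmo
NULL | UI | Bolt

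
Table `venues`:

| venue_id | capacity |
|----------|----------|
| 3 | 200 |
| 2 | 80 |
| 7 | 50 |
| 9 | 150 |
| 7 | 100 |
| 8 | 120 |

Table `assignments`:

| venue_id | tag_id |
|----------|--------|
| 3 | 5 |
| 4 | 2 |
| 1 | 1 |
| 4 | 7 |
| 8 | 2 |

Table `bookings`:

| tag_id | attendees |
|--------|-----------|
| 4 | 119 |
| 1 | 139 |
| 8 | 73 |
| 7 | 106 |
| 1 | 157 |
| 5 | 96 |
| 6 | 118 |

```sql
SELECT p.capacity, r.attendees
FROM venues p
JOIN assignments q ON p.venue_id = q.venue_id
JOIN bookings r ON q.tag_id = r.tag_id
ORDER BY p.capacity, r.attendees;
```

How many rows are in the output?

Step 1 — p INNER JOIN q on venue_id → 2 row(s).
Then INNER JOIN `bookings r` on tag_id: keep only rows whose q.tag_id appears in r.
Result: 1 row(s).

1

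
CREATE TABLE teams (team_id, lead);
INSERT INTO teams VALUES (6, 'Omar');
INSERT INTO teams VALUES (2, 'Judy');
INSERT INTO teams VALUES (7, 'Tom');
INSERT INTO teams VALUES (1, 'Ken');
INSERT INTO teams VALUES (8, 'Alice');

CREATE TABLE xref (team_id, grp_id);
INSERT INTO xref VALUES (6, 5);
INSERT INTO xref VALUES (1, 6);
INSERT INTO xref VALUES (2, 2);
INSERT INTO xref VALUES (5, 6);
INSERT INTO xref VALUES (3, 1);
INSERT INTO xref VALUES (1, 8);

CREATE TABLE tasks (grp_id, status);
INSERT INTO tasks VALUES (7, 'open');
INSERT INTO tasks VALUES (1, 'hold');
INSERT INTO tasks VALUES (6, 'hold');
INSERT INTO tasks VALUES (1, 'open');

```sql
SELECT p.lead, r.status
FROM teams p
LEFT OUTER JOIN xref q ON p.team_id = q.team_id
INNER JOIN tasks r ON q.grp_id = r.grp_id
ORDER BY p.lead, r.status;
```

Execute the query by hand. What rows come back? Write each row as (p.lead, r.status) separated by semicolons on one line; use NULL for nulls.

(Ken, hold)

Evaluate left to right. First `teams p LEFT JOIN xref q` on team_id: 6 row(s).
Then INNER JOIN `tasks r` on grp_id: keep only rows whose q.grp_id appears in r.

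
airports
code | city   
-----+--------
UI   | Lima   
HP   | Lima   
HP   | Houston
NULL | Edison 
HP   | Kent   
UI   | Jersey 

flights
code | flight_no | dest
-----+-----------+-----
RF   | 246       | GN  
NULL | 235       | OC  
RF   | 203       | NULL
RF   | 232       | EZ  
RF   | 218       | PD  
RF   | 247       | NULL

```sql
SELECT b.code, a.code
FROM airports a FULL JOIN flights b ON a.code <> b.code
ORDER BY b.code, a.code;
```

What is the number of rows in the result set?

FULL OUTER JOIN keeps every row from both sides; unmatched rows get NULL for the other side's columns.
Matching on a.code <> b.code. A NULL in a compared column never satisfies the condition.
Matched pairs: 25; unmatched a rows kept: 1; unmatched b rows kept: 1.
Total: 25 matched + 2 padded = 27 rows.

27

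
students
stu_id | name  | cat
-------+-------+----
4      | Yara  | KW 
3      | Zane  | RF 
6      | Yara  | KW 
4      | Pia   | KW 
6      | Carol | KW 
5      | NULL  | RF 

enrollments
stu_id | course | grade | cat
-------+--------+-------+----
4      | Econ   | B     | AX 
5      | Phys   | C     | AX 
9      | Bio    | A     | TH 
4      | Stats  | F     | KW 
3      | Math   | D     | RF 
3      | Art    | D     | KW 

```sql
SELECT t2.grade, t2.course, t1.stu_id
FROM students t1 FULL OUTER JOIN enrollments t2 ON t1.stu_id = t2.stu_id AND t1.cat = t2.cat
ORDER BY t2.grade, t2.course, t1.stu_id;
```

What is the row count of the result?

10

FULL OUTER JOIN keeps every row from both sides; unmatched rows get NULL for the other side's columns.
Matching on t1.stu_id = t2.stu_id AND t1.cat = t2.cat.
- t1 row (stu_id=4, cat=KW): matches 1 t2 row(s) → 1 output row(s).
- t1 row (stu_id=3, cat=RF): matches 1 t2 row(s) → 1 output row(s).
- t1 row (stu_id=6, cat=KW): no match → kept, t2 columns NULL.
- t1 row (stu_id=4, cat=KW): matches 1 t2 row(s) → 1 output row(s).
- t1 row (stu_id=6, cat=KW): no match → kept, t2 columns NULL.
- t1 row (stu_id=5, cat=RF): no match → kept, t2 columns NULL.
- 4 row(s) from t2 found no t1 partner → padded with NULL.
Total: 3 matched + 7 padded = 10 rows.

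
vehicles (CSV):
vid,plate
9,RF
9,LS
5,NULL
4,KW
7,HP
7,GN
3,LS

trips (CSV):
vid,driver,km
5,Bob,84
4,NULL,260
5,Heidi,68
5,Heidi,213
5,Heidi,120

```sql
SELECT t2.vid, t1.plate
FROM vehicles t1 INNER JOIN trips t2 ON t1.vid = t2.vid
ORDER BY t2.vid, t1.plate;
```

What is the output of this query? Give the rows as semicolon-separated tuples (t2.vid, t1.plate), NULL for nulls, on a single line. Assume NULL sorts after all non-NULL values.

(4, KW); (5, NULL); (5, NULL); (5, NULL); (5, NULL)

INNER JOIN keeps only pairs where the ON condition holds.
Matching on t1.vid = t2.vid.
- vid=9: no matching t2 row, dropped.
- vid=9: no matching t2 row, dropped.
- vid=5: 4 matching t2 row(s), so 4 row(s) emitted.
- vid=4: 1 matching t2 row(s), so 1 row(s) emitted.
- vid=7: no matching t2 row, dropped.
- vid=7: no matching t2 row, dropped.
- vid=3: no matching t2 row, dropped.
After projecting and ordering:
t2.vid | t1.plate
4 | KW
5 | NULL
5 | NULL
5 | NULL
5 | NULL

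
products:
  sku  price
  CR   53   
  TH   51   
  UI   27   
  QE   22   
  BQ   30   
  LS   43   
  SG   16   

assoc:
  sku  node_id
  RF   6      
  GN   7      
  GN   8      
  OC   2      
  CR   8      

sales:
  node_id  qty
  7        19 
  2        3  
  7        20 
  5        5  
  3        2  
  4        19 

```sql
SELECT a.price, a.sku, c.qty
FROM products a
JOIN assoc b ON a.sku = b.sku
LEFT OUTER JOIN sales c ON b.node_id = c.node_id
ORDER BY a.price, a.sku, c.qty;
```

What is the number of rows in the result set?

Evaluate left to right. First `products a INNER JOIN assoc b` on sku: 1 row(s).
Then LEFT JOIN `sales c` on node_id: each of those 1 rows is kept; rows whose b.node_id has no match in c get NULL for c's columns.
Result: 1 row(s).

1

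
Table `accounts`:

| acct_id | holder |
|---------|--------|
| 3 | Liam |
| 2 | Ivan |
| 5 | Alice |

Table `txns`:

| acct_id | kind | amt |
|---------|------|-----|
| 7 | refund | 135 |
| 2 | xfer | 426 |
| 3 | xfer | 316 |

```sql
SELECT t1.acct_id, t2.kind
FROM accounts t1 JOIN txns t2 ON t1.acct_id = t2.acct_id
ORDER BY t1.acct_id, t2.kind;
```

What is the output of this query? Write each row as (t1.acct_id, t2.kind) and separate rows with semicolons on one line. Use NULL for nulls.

INNER JOIN keeps only pairs where the ON condition holds.
Matching on t1.acct_id = t2.acct_id.
- acct_id=3: 1 matching t2 row(s), so 1 row(s) emitted.
- acct_id=2: 1 matching t2 row(s), so 1 row(s) emitted.
- acct_id=5: no matching t2 row, dropped.
After projecting and ordering:
t1.acct_id | t2.kind
2 | xfer
3 | xfer

(2, xfer); (3, xfer)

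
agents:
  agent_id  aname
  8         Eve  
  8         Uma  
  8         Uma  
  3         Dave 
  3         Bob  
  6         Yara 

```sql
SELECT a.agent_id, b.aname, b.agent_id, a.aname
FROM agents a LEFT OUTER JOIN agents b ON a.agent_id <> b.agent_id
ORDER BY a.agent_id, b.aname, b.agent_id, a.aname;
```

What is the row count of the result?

22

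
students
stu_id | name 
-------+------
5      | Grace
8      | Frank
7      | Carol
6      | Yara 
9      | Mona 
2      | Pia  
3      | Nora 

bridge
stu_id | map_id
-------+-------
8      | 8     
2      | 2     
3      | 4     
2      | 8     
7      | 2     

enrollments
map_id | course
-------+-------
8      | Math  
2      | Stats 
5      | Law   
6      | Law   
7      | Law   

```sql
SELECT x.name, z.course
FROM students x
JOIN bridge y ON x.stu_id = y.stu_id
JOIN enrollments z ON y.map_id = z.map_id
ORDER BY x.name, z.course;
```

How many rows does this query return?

4

Evaluate left to right. First `students x INNER JOIN bridge y` on stu_id: 5 row(s).
Then INNER JOIN `enrollments z` on map_id: keep only rows whose y.map_id appears in z.
Result: 4 row(s).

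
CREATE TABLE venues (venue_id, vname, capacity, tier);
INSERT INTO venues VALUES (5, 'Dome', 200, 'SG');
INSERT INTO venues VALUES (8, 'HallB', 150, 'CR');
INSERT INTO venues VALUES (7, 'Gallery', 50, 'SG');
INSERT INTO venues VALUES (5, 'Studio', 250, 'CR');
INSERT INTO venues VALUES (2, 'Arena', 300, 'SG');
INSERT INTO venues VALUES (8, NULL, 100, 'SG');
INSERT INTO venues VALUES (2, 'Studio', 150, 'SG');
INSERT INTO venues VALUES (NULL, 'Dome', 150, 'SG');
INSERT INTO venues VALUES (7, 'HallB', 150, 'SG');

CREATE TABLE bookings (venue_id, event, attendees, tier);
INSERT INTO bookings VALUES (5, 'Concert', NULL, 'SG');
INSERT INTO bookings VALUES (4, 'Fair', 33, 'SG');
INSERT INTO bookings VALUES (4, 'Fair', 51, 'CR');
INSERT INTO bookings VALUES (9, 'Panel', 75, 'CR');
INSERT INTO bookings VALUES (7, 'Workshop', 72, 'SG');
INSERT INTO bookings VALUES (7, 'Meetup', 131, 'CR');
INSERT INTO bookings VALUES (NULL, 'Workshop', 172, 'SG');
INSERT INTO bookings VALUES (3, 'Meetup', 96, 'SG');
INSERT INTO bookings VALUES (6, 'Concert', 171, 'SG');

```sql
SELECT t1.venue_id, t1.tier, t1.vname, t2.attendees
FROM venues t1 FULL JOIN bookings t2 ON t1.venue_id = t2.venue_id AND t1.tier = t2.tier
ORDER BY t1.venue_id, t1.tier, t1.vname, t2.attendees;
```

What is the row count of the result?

16

FULL OUTER JOIN keeps every row from both sides; unmatched rows get NULL for the other side's columns.
Matching on t1.venue_id = t2.venue_id AND t1.tier = t2.tier. A NULL in a compared column never satisfies the condition.
- venue_id=5, tier=SG: 1 matching t2 row(s), so 1 row(s) emitted.
- venue_id=8, tier=CR: no t2 row matches, row kept with t2 columns NULL.
- venue_id=7, tier=SG: 1 matching t2 row(s), so 1 row(s) emitted.
- venue_id=5, tier=CR: no t2 row matches, row kept with t2 columns NULL.
- venue_id=2, tier=SG: no t2 row matches, row kept with t2 columns NULL.
- venue_id=8, tier=SG: no t2 row matches, row kept with t2 columns NULL.
- venue_id=2, tier=SG: no t2 row matches, row kept with t2 columns NULL.
- venue_id=NULL, tier=SG: no t2 row matches, row kept with t2 columns NULL.
- venue_id=7, tier=SG: 1 matching t2 row(s), so 1 row(s) emitted.
- 7 row(s) from t2 found no t1 partner → padded with NULL.
Total: 3 matched + 13 padded = 16 rows.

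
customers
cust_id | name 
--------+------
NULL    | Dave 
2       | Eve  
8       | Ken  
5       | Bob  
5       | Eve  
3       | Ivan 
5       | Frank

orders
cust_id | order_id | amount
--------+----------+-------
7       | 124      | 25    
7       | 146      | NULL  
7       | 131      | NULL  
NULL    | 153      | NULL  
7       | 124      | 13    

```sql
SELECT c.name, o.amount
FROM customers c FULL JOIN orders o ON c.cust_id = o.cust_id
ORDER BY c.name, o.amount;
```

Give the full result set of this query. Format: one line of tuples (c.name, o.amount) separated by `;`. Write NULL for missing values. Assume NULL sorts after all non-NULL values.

FULL OUTER JOIN keeps every row from both sides; unmatched rows get NULL for the other side's columns.
Matching on c.cust_id = o.cust_id. A NULL in a compared column never satisfies the condition.
- cust_id=NULL: no o row matches, row kept with o columns NULL.
- cust_id=2: no o row matches, row kept with o columns NULL.
- cust_id=8: no o row matches, row kept with o columns NULL.
- cust_id=5: no o row matches, row kept with o columns NULL.
- cust_id=5: no o row matches, row kept with o columns NULL.
- cust_id=3: no o row matches, row kept with o columns NULL.
- cust_id=5: no o row matches, row kept with o columns NULL.
- plus 5 unmatched o row(s), each kept with NULL c columns.

(Bob, NULL); (Dave, NULL); (Eve, NULL); (Eve, NULL); (Frank, NULL); (Ivan, NULL); (Ken, NULL); (NULL, 13); (NULL, 25); (NULL, NULL); (NULL, NULL); (NULL, NULL)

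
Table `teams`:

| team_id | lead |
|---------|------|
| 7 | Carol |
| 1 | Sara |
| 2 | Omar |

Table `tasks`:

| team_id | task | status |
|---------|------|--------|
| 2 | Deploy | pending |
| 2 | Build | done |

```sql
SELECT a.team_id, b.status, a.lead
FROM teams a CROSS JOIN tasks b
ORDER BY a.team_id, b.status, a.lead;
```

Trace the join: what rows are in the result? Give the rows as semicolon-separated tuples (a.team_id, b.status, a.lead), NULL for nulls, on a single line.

(1, done, Sara); (1, pending, Sara); (2, done, Omar); (2, pending, Omar); (7, done, Carol); (7, pending, Carol)

CROSS JOIN pairs every row of `teams` with every row of `tasks`: 3 × 2 = 6 rows.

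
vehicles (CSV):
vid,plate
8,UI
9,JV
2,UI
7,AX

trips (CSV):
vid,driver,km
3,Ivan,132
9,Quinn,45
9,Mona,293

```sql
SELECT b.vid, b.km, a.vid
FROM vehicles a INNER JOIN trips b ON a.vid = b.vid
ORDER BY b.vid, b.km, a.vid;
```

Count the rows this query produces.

INNER JOIN keeps only pairs where the ON condition holds.
Matching on a.vid = b.vid.
- a[0] vid=8 → no match; dropped.
- a[1] vid=9 → 2 match(es) in b → 2 row(s).
- a[2] vid=2 → no match; dropped.
- a[3] vid=7 → no match; dropped.
Total: 2 rows.

2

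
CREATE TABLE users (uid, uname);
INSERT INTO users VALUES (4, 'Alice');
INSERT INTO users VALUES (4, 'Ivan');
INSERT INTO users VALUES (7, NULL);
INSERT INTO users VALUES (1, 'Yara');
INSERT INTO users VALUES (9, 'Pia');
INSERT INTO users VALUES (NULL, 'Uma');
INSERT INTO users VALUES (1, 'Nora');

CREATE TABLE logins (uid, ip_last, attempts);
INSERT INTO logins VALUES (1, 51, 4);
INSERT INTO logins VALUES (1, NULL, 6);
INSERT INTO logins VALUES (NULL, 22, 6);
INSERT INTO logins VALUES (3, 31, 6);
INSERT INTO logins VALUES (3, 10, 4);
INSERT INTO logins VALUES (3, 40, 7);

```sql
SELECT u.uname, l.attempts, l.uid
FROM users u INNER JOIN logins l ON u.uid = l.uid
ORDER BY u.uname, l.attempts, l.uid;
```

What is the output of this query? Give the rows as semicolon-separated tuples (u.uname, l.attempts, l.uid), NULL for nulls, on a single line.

(Nora, 4, 1); (Nora, 6, 1); (Yara, 4, 1); (Yara, 6, 1)

INNER JOIN keeps only pairs where the ON condition holds.
Matching on u.uid = l.uid. A NULL in a compared column never satisfies the condition.
- uid=4: no matching l row, dropped.
- uid=4: no matching l row, dropped.
- uid=7: no matching l row, dropped.
- uid=1: 2 matching l row(s), so 2 row(s) emitted.
- uid=9: no matching l row, dropped.
- uid=NULL: no matching l row, dropped.
- uid=1: 2 matching l row(s), so 2 row(s) emitted.
After projecting and ordering:
u.uname | l.attempts | l.uid
Nora | 4 | 1
Nora | 6 | 1
Yara | 4 | 1
Yara | 6 | 1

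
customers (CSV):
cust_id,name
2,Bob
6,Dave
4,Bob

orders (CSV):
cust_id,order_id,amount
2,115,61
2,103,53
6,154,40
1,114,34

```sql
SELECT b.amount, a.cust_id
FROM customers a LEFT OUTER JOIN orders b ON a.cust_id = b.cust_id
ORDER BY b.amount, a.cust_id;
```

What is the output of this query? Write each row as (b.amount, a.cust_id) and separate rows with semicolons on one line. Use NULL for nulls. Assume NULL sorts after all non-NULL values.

LEFT JOIN keeps every row from `customers`; unmatched rows get NULL for `orders`'s columns.
Matching on a.cust_id = b.cust_id.
- a[0] cust_id=2 → 2 match(es) in b → 2 row(s).
- a[1] cust_id=6 → 1 match(es) in b → 1 row(s).
- a[2] cust_id=4 → no match; kept with NULLs on the b side.
After projecting and ordering:
b.amount | a.cust_id
40 | 6
53 | 2
61 | 2
NULL | 4

(40, 6); (53, 2); (61, 2); (NULL, 4)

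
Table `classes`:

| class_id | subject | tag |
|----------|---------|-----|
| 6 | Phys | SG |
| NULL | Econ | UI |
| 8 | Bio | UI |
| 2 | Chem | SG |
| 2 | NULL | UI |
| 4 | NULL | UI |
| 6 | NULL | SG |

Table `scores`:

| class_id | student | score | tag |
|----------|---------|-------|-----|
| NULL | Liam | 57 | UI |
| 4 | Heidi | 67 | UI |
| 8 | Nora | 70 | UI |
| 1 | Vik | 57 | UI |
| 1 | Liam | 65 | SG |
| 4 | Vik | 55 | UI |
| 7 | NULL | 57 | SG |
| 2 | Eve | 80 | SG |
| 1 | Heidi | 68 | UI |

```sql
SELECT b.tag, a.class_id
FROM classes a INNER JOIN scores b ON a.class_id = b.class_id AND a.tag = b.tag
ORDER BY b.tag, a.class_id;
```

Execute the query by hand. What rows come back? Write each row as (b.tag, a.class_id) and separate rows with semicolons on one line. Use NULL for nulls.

(SG, 2); (UI, 4); (UI, 4); (UI, 8)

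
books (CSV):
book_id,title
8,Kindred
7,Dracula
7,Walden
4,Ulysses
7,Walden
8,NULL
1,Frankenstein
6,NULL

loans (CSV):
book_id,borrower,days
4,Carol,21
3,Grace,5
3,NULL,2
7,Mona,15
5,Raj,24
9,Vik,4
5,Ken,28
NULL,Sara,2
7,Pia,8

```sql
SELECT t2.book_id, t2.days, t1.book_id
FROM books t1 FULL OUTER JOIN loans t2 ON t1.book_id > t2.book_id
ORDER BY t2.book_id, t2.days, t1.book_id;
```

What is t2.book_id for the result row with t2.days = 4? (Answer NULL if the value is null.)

9

FULL OUTER JOIN keeps every row from both sides; unmatched rows get NULL for the other side's columns.
Matching on t1.book_id > t2.book_id. A NULL in a compared column never satisfies the condition.
- t1[0] book_id=8 → 7 match(es) in t2 → 7 row(s).
- t1[1] book_id=7 → 5 match(es) in t2 → 5 row(s).
- t1[2] book_id=7 → 5 match(es) in t2 → 5 row(s).
- t1[3] book_id=4 → 2 match(es) in t2 → 2 row(s).
- t1[4] book_id=7 → 5 match(es) in t2 → 5 row(s).
- t1[5] book_id=8 → 7 match(es) in t2 → 7 row(s).
- t1[6] book_id=1 → no match; kept with NULLs on the t2 side.
- t1[7] book_id=6 → 5 match(es) in t2 → 5 row(s).
- plus 2 unmatched t2 row(s), each kept with NULL t1 columns.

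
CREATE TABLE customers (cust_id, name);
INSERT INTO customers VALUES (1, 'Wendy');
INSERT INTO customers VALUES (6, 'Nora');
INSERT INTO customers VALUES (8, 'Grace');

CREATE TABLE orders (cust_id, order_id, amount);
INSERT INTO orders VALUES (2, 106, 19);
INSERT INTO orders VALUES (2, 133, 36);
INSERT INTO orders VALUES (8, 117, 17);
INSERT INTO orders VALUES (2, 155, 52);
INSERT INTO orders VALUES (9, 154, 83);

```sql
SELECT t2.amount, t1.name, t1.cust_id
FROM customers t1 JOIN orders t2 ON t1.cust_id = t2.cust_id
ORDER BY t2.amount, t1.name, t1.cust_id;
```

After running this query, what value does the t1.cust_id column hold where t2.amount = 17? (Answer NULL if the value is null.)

INNER JOIN keeps only pairs where the ON condition holds.
Matching on t1.cust_id = t2.cust_id.
Matched pairs: 1.

8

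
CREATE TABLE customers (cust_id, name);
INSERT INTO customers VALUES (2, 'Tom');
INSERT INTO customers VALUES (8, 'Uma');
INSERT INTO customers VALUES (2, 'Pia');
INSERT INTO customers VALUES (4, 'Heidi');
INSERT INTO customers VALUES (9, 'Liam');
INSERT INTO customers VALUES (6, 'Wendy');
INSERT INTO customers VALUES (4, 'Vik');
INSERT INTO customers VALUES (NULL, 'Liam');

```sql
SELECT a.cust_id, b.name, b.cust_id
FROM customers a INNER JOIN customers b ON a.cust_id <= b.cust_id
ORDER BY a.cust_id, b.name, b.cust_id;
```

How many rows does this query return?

INNER JOIN keeps only pairs where the ON condition holds.
Matching on a.cust_id <= b.cust_id. A NULL in a compared column never satisfies the condition.
Matched pairs: 30.
Total: 30 rows.

30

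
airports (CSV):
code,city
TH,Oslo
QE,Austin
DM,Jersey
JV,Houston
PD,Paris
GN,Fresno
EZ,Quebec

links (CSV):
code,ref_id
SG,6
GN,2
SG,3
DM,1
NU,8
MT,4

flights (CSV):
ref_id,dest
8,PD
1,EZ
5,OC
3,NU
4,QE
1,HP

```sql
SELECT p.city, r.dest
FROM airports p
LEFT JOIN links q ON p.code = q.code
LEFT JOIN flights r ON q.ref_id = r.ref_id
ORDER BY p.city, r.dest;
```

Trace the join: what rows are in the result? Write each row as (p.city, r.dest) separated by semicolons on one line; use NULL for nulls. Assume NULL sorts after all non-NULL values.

(Austin, NULL); (Fresno, NULL); (Houston, NULL); (Jersey, EZ); (Jersey, HP); (Oslo, NULL); (Paris, NULL); (Quebec, NULL)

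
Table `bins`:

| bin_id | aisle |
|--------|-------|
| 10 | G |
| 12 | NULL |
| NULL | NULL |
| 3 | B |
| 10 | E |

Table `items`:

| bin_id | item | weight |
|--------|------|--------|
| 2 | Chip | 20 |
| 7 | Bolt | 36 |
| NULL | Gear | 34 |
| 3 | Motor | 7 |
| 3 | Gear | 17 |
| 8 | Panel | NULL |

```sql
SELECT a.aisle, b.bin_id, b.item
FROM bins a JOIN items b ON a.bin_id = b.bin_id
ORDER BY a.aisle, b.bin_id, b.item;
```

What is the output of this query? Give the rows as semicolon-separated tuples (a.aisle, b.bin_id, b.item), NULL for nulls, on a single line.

(B, 3, Gear); (B, 3, Motor)

INNER JOIN keeps only pairs where the ON condition holds.
Matching on a.bin_id = b.bin_id. A NULL in a compared column never satisfies the condition.
Matched pairs: 2.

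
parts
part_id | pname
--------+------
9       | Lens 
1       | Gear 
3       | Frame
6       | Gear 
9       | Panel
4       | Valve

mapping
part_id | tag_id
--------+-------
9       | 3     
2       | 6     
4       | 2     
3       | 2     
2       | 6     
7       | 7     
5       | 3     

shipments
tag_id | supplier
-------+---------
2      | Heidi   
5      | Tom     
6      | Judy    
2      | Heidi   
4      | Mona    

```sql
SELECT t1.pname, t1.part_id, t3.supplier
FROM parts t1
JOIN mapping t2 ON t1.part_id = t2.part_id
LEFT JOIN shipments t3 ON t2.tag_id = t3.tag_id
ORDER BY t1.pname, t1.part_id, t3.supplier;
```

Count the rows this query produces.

6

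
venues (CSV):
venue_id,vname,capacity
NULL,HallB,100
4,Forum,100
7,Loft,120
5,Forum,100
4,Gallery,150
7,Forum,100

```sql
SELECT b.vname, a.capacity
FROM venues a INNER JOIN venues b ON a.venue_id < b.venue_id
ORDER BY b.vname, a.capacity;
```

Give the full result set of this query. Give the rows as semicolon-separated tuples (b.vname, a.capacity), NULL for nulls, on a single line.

INNER JOIN keeps only pairs where the ON condition holds.
Matching on a.venue_id < b.venue_id. A NULL in a compared column never satisfies the condition.
Matched pairs: 8.

(Forum, 100); (Forum, 100); (Forum, 100); (Forum, 150); (Forum, 150); (Loft, 100); (Loft, 100); (Loft, 150)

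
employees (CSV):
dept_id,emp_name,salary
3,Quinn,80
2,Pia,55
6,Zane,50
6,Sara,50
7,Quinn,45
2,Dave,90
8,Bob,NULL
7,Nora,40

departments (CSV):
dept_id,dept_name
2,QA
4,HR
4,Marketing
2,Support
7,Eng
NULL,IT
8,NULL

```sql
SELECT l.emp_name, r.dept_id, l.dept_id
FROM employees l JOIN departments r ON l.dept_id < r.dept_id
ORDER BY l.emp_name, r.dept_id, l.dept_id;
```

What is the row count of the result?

18

INNER JOIN keeps only pairs where the ON condition holds.
Matching on l.dept_id < r.dept_id. A NULL in a compared column never satisfies the condition.
- dept_id=3: 4 matching r row(s), so 4 row(s) emitted.
- dept_id=2: 4 matching r row(s), so 4 row(s) emitted.
- dept_id=6: 2 matching r row(s), so 2 row(s) emitted.
- dept_id=6: 2 matching r row(s), so 2 row(s) emitted.
- dept_id=7: 1 matching r row(s), so 1 row(s) emitted.
- dept_id=2: 4 matching r row(s), so 4 row(s) emitted.
- dept_id=8: no matching r row, dropped.
- dept_id=7: 1 matching r row(s), so 1 row(s) emitted.
Total: 18 rows.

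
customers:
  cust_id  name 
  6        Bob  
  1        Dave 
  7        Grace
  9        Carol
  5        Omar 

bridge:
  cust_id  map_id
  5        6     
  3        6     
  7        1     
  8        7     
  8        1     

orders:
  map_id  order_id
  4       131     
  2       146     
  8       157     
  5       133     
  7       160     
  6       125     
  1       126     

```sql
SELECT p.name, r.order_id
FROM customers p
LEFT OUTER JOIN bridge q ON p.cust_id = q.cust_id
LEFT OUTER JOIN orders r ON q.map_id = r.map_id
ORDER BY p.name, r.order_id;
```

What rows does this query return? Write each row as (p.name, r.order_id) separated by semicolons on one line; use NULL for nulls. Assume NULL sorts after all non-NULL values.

Joins associate left-to-right: customers LEFT JOIN bridge on cust_id gives 5 intermediate row(s).
Then LEFT JOIN `orders r` on map_id: each of those 5 rows is kept; rows whose q.map_id has no match in r get NULL for r's columns.

(Bob, NULL); (Carol, NULL); (Dave, NULL); (Grace, 126); (Omar, 125)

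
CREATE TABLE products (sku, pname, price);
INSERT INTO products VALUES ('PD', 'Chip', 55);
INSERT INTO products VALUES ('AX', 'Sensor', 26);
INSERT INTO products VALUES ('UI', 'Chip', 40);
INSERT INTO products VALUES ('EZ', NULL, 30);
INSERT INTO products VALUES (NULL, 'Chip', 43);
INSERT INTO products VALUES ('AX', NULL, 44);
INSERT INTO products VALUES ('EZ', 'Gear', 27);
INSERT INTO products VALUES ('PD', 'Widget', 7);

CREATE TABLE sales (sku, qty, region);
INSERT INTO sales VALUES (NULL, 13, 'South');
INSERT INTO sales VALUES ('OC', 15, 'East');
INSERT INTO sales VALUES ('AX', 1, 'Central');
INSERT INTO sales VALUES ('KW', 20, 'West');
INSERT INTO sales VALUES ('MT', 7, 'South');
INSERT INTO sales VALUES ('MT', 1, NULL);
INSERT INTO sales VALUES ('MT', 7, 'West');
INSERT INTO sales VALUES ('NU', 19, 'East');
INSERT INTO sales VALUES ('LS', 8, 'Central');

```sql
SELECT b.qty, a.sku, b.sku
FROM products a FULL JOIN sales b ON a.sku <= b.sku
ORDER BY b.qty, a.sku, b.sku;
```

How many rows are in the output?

FULL OUTER JOIN keeps every row from both sides; unmatched rows get NULL for the other side's columns.
Matching on a.sku <= b.sku. A NULL in a compared column never satisfies the condition.
- a row (sku=PD): no match → kept, b columns NULL.
- a row (sku=AX): matches 8 b row(s) → 8 output row(s).
- a row (sku=UI): no match → kept, b columns NULL.
- a row (sku=EZ): matches 7 b row(s) → 7 output row(s).
- a row (sku=NULL): no match → kept, b columns NULL.
- a row (sku=AX): matches 8 b row(s) → 8 output row(s).
- a row (sku=EZ): matches 7 b row(s) → 7 output row(s).
- a row (sku=PD): no match → kept, b columns NULL.
- plus 1 unmatched b row(s), each kept with NULL a columns.
Total: 30 matched + 5 padded = 35 rows.

35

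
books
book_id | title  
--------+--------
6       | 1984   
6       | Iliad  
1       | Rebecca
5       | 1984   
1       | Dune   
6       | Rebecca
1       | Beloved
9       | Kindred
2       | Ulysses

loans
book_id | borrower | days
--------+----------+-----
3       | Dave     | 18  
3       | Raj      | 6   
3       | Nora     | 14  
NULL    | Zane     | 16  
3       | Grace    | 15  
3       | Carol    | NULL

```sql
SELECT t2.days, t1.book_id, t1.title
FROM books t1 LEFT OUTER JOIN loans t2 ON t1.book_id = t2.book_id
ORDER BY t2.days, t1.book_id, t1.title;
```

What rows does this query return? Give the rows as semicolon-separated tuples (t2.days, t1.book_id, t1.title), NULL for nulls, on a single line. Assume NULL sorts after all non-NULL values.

(NULL, 1, Beloved); (NULL, 1, Dune); (NULL, 1, Rebecca); (NULL, 2, Ulysses); (NULL, 5, 1984); (NULL, 6, 1984); (NULL, 6, Iliad); (NULL, 6, Rebecca); (NULL, 9, Kindred)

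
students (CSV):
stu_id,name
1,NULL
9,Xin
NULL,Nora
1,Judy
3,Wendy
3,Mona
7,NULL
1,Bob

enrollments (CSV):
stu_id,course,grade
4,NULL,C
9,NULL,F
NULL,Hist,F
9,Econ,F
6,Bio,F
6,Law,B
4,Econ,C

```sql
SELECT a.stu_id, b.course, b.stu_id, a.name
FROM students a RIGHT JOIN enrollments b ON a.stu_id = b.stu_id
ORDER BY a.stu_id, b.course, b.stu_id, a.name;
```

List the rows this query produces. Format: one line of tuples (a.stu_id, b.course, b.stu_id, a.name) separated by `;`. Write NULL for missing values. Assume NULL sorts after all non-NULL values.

(9, Econ, 9, Xin); (9, NULL, 9, Xin); (NULL, Bio, 6, NULL); (NULL, Econ, 4, NULL); (NULL, Hist, NULL, NULL); (NULL, Law, 6, NULL); (NULL, NULL, 4, NULL)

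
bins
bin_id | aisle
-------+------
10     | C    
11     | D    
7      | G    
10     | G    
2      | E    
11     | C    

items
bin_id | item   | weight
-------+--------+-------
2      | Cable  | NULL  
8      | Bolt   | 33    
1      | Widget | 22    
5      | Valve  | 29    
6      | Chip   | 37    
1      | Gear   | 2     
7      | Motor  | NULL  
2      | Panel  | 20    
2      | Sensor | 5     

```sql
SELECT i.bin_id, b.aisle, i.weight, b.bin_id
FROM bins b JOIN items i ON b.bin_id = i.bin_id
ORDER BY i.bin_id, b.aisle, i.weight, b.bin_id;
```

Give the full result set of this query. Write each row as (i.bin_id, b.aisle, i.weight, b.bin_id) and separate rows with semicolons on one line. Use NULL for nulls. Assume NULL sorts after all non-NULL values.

(2, E, 5, 2); (2, E, 20, 2); (2, E, NULL, 2); (7, G, NULL, 7)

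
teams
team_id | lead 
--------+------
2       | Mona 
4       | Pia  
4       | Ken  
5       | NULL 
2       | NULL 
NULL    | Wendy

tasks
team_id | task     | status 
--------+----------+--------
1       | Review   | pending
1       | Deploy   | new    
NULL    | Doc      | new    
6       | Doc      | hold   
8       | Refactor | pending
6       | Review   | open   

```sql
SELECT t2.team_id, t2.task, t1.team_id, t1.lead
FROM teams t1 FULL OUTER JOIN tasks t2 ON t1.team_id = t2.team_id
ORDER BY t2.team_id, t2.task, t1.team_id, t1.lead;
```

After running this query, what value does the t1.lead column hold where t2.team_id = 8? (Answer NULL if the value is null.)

NULL

FULL OUTER JOIN keeps every row from both sides; unmatched rows get NULL for the other side's columns.
Matching on t1.team_id = t2.team_id. A NULL in a compared column never satisfies the condition.
Matched pairs: 0; unmatched t1 rows kept: 6; unmatched t2 rows kept: 6.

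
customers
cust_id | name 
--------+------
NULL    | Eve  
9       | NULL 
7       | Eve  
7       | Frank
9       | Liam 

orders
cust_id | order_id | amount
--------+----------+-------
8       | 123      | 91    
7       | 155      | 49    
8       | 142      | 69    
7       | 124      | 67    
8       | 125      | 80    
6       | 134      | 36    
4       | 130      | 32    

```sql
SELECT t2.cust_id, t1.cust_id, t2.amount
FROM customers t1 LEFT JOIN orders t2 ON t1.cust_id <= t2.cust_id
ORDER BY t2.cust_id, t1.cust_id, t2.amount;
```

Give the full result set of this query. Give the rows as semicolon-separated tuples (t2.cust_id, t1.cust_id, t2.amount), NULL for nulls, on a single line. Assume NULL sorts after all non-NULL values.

(7, 7, 49); (7, 7, 49); (7, 7, 67); (7, 7, 67); (8, 7, 69); (8, 7, 69); (8, 7, 80); (8, 7, 80); (8, 7, 91); (8, 7, 91); (NULL, 9, NULL); (NULL, 9, NULL); (NULL, NULL, NULL)

LEFT JOIN keeps every row from `customers`; unmatched rows get NULL for `orders`'s columns.
Matching on t1.cust_id <= t2.cust_id. A NULL in a compared column never satisfies the condition.
- cust_id=NULL: no t2 row matches, row kept with t2 columns NULL.
- cust_id=9: no t2 row matches, row kept with t2 columns NULL.
- cust_id=7: 5 matching t2 row(s), so 5 row(s) emitted.
- cust_id=7: 5 matching t2 row(s), so 5 row(s) emitted.
- cust_id=9: no t2 row matches, row kept with t2 columns NULL.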